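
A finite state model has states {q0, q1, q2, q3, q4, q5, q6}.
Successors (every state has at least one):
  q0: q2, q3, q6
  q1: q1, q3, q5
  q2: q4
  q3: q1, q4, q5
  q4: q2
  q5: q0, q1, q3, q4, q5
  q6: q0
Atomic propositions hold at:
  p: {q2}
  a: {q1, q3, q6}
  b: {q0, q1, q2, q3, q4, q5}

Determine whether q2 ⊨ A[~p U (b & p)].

Sat(~p) = {q0, q1, q3, q4, q5, q6}
Sat(b & p) = {q2}
A[~p U (b & p)]: least fixpoint, start Z0 = Sat((b & p)) = {q2}, add states in Sat(~p) with every successor in Z. Z1 = {q2, q4}; fixed.
Sat(A[~p U (b & p)]) = {q2, q4}
q2 ∈ Sat(A[~p U (b & p)]) = {q2, q4}, so the formula holds at q2.

Yes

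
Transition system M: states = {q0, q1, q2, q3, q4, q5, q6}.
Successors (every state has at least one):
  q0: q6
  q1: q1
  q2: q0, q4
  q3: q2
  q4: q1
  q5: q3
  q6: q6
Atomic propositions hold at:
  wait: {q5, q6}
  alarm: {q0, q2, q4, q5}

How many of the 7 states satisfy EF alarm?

EF alarm: least fixpoint, start Z0 = {q0, q2, q4, q5}, add states with some successor in Z. Z1 = {q0, q2, q3, q4, q5}; fixed.
Sat(EF alarm) = {q0, q2, q3, q4, q5}
|Sat(EF alarm)| = |{q0, q2, q3, q4, q5}| = 5.

5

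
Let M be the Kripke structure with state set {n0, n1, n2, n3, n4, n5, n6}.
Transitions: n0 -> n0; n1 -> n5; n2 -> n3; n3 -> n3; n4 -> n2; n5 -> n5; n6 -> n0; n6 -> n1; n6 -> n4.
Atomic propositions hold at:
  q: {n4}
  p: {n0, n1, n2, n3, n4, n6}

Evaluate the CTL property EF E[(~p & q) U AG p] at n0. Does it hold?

Sat(~p) = {n5}
Sat(~p & q) = ∅
AG p: greatest fixpoint, start Z0 = {n0, n1, n2, n3, n4, n6}, keep only states in Sat with every successor in Z. Z1 = {n0, n2, n3, n4, n6}; Z2 = {n0, n2, n3, n4}; fixed.
Sat(AG p) = {n0, n2, n3, n4}
E[(~p & q) U AG p]: least fixpoint, start Z0 = Sat(AG p) = {n0, n2, n3, n4}, add states in Sat(~p & q) with some successor in Z. Already a fixed point.
Sat(E[(~p & q) U AG p]) = {n0, n2, n3, n4}
EF E[(~p & q) U AG p]: least fixpoint, start Z0 = {n0, n2, n3, n4}, add states with some successor in Z. Z1 = {n0, n2, n3, n4, n6}; fixed.
Sat(EF E[(~p & q) U AG p]) = {n0, n2, n3, n4, n6}
n0 ∈ Sat(EF E[(~p & q) U AG p]) = {n0, n2, n3, n4, n6}, so the formula holds at n0.

Yes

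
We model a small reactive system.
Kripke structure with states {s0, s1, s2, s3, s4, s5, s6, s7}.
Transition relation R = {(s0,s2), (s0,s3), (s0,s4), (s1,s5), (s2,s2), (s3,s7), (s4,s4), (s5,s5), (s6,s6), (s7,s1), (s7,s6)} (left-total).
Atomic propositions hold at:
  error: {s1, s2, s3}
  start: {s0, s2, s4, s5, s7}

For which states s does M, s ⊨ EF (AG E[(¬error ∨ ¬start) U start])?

{s0, s1, s2, s3, s4, s5, s7}

Sat(¬error) = {s0, s4, s5, s6, s7}
Sat(¬start) = {s1, s3, s6}
Sat(¬error ∨ ¬start) = {s0, s1, s3, s4, s5, s6, s7}
E[(¬error ∨ ¬start) U start]: least fixpoint, start Z0 = Sat(start) = {s0, s2, s4, s5, s7}, add states in Sat(¬error ∨ ¬start) with some successor in Z. Z1 = {s0, s1, s2, s3, s4, s5, s7}; fixed.
Sat(E[(¬error ∨ ¬start) U start]) = {s0, s1, s2, s3, s4, s5, s7}
AG E[(¬error ∨ ¬start) U start]: greatest fixpoint, start Z0 = {s0, s1, s2, s3, s4, s5, s7}, keep only states in Sat with every successor in Z. Z1 = {s0, s1, s2, s3, s4, s5}; Z2 = {s0, s1, s2, s4, s5}; Z3 = {s1, s2, s4, s5}; fixed.
Sat(AG E[(¬error ∨ ¬start) U start]) = {s1, s2, s4, s5}
EF (AG E[(¬error ∨ ¬start) U start]): least fixpoint, start Z0 = {s1, s2, s4, s5}, add states with some successor in Z. Z1 = {s0, s1, s2, s4, s5, s7}; Z2 = {s0, s1, s2, s3, s4, s5, s7}; fixed.
Sat(EF (AG E[(¬error ∨ ¬start) U start])) = {s0, s1, s2, s3, s4, s5, s7}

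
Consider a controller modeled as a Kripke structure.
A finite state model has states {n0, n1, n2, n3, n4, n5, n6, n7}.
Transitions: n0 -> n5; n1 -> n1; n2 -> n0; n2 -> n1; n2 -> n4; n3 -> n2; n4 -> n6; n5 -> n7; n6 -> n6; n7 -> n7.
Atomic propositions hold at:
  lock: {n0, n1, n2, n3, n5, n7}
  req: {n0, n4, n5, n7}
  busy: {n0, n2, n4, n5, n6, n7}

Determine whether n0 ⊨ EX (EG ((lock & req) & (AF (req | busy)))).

Sat(lock & req) = {n0, n5, n7}
Sat(req | busy) = {n0, n2, n4, n5, n6, n7}
AF (req | busy): least fixpoint, start Z0 = {n0, n2, n4, n5, n6, n7}, add states with every successor in Z. Z1 = {n0, n2, n3, n4, n5, n6, n7}; fixed.
Sat(AF (req | busy)) = {n0, n2, n3, n4, n5, n6, n7}
Sat((lock & req) & (AF (req | busy))) = {n0, n5, n7}
EG ((lock & req) & (AF (req | busy))): greatest fixpoint, start Z0 = {n0, n5, n7}, keep only states in Sat with some successor in Z. Already a fixed point.
Sat(EG ((lock & req) & (AF (req | busy)))) = {n0, n5, n7}
Sat(EX (EG ((lock & req) & (AF (req | busy))))) = {s : some successor in {n0, n5, n7}} = {n0, n2, n5, n7}
n0 ∈ Sat(EX (EG ((lock & req) & (AF (req | busy))))) = {n0, n2, n5, n7}, so the formula holds at n0.

Yes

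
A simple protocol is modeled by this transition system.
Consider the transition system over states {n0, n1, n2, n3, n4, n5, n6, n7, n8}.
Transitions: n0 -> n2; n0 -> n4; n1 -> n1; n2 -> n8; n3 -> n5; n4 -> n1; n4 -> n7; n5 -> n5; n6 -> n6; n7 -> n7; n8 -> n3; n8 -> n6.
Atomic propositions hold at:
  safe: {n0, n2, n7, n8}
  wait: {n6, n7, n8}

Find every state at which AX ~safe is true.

{n1, n3, n5, n6, n8}

Sat(~safe) = {n1, n3, n4, n5, n6}
Sat(AX ~safe) = {s : every successor in {n1, n3, n4, n5, n6}} = {n1, n3, n5, n6, n8}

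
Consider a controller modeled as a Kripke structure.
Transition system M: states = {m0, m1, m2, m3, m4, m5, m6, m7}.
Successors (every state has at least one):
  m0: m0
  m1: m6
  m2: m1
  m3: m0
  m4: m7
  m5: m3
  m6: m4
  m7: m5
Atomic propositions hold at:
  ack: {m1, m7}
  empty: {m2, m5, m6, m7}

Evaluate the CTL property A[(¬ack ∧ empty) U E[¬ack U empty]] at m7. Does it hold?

Yes

Sat(¬ack) = {m0, m2, m3, m4, m5, m6}
Sat(¬ack ∧ empty) = {m2, m5, m6}
E[¬ack U empty]: least fixpoint, start Z0 = Sat(empty) = {m2, m5, m6, m7}, add states in Sat(¬ack) with some successor in Z. Z1 = {m2, m4, m5, m6, m7}; fixed.
Sat(E[¬ack U empty]) = {m2, m4, m5, m6, m7}
A[(¬ack ∧ empty) U E[¬ack U empty]]: least fixpoint, start Z0 = Sat(E[¬ack U empty]) = {m2, m4, m5, m6, m7}, add states in Sat(¬ack ∧ empty) with every successor in Z. Already a fixed point.
Sat(A[(¬ack ∧ empty) U E[¬ack U empty]]) = {m2, m4, m5, m6, m7}
m7 ∈ Sat(A[(¬ack ∧ empty) U E[¬ack U empty]]) = {m2, m4, m5, m6, m7}, so the formula holds at m7.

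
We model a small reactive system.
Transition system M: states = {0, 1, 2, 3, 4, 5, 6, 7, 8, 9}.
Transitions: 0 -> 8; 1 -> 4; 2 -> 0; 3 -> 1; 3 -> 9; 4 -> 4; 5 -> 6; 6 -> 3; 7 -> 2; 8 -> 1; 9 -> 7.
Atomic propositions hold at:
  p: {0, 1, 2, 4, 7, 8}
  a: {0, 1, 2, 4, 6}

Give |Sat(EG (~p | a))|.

Sat(~p) = {3, 5, 6, 9}
Sat(~p | a) = {0, 1, 2, 3, 4, 5, 6, 9}
EG (~p | a): greatest fixpoint, start Z0 = {0, 1, 2, 3, 4, 5, 6, 9}, keep only states in Sat with some successor in Z. Z1 = {1, 2, 3, 4, 5, 6}; Z2 = {1, 3, 4, 5, 6}; fixed.
Sat(EG (~p | a)) = {1, 3, 4, 5, 6}
|Sat(EG (~p | a))| = |{1, 3, 4, 5, 6}| = 5.

5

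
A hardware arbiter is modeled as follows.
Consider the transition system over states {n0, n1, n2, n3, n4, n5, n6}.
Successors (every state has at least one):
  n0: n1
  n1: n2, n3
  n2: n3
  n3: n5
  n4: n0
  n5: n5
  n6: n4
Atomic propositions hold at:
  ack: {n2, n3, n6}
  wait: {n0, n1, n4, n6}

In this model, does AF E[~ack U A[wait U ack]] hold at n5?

No

Sat(~ack) = {n0, n1, n4, n5}
A[wait U ack]: least fixpoint, start Z0 = Sat(ack) = {n2, n3, n6}, add states in Sat(wait) with every successor in Z. Z1 = {n1, n2, n3, n6}; Z2 = {n0, n1, n2, n3, n6}; Z3 = {n0, n1, n2, n3, n4, n6}; fixed.
Sat(A[wait U ack]) = {n0, n1, n2, n3, n4, n6}
E[~ack U A[wait U ack]]: least fixpoint, start Z0 = Sat(A[wait U ack]) = {n0, n1, n2, n3, n4, n6}, add states in Sat(~ack) with some successor in Z. Already a fixed point.
Sat(E[~ack U A[wait U ack]]) = {n0, n1, n2, n3, n4, n6}
AF E[~ack U A[wait U ack]]: least fixpoint, start Z0 = {n0, n1, n2, n3, n4, n6}, add states with every successor in Z. Already a fixed point.
Sat(AF E[~ack U A[wait U ack]]) = {n0, n1, n2, n3, n4, n6}
n5 ∉ Sat(AF E[~ack U A[wait U ack]]) = {n0, n1, n2, n3, n4, n6}, so the formula does not hold at n5.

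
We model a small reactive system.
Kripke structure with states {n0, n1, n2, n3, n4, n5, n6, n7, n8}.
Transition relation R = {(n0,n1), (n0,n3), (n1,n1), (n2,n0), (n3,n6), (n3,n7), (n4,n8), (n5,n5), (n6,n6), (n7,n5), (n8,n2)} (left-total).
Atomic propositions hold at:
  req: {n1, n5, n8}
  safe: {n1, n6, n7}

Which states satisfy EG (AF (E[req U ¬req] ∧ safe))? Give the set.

{n3, n6}

Sat(¬req) = {n0, n2, n3, n4, n6, n7}
E[req U ¬req]: least fixpoint, start Z0 = Sat(¬req) = {n0, n2, n3, n4, n6, n7}, add states in Sat(req) with some successor in Z. Z1 = {n0, n2, n3, n4, n6, n7, n8}; fixed.
Sat(E[req U ¬req]) = {n0, n2, n3, n4, n6, n7, n8}
Sat(E[req U ¬req] ∧ safe) = {n6, n7}
AF (E[req U ¬req] ∧ safe): least fixpoint, start Z0 = {n6, n7}, add states with every successor in Z. Z1 = {n3, n6, n7}; fixed.
Sat(AF (E[req U ¬req] ∧ safe)) = {n3, n6, n7}
EG (AF (E[req U ¬req] ∧ safe)): greatest fixpoint, start Z0 = {n3, n6, n7}, keep only states in Sat with some successor in Z. Z1 = {n3, n6}; fixed.
Sat(EG (AF (E[req U ¬req] ∧ safe))) = {n3, n6}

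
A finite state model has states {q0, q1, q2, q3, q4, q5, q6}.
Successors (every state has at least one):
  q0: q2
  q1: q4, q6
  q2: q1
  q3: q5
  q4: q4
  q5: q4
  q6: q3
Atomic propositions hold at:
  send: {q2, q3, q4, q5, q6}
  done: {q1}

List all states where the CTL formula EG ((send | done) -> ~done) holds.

Sat(send | done) = {q1, q2, q3, q4, q5, q6}
Sat(~done) = {q0, q2, q3, q4, q5, q6}
Sat((send | done) -> ~done) = {q0, q2, q3, q4, q5, q6}
EG ((send | done) -> ~done): greatest fixpoint, start Z0 = {q0, q2, q3, q4, q5, q6}, keep only states in Sat with some successor in Z. Z1 = {q0, q3, q4, q5, q6}; Z2 = {q3, q4, q5, q6}; fixed.
Sat(EG ((send | done) -> ~done)) = {q3, q4, q5, q6}

{q3, q4, q5, q6}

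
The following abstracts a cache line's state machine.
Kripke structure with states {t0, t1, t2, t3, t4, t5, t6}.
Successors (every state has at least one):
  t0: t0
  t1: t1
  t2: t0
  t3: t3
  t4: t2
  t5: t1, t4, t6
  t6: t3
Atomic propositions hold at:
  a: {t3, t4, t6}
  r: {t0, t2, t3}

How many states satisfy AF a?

3

AF a: least fixpoint, start Z0 = {t3, t4, t6}, add states with every successor in Z. Already a fixed point.
Sat(AF a) = {t3, t4, t6}
|Sat(AF a)| = |{t3, t4, t6}| = 3.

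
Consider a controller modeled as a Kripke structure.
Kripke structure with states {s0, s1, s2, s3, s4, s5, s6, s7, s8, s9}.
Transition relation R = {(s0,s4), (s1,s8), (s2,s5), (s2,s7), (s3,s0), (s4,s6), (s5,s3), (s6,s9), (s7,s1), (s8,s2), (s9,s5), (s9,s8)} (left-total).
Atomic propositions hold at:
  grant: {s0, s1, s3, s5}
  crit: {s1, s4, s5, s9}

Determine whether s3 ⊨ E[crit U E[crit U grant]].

E[crit U grant]: least fixpoint, start Z0 = Sat(grant) = {s0, s1, s3, s5}, add states in Sat(crit) with some successor in Z. Z1 = {s0, s1, s3, s5, s9}; fixed.
Sat(E[crit U grant]) = {s0, s1, s3, s5, s9}
E[crit U E[crit U grant]]: least fixpoint, start Z0 = Sat(E[crit U grant]) = {s0, s1, s3, s5, s9}, add states in Sat(crit) with some successor in Z. Already a fixed point.
Sat(E[crit U E[crit U grant]]) = {s0, s1, s3, s5, s9}
s3 ∈ Sat(E[crit U E[crit U grant]]) = {s0, s1, s3, s5, s9}, so the formula holds at s3.

Yes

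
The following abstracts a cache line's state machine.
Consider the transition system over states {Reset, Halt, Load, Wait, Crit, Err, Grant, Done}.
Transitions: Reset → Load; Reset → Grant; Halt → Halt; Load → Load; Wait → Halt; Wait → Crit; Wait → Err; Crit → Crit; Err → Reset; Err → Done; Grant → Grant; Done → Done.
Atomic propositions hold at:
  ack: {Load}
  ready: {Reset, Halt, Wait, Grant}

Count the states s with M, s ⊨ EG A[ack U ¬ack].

Sat(¬ack) = {Reset, Halt, Wait, Crit, Err, Grant, Done}
A[ack U ¬ack]: least fixpoint, start Z0 = Sat(¬ack) = {Reset, Halt, Wait, Crit, Err, Grant, Done}, add states in Sat(ack) with every successor in Z. Already a fixed point.
Sat(A[ack U ¬ack]) = {Reset, Halt, Wait, Crit, Err, Grant, Done}
EG A[ack U ¬ack]: greatest fixpoint, start Z0 = {Reset, Halt, Wait, Crit, Err, Grant, Done}, keep only states in Sat with some successor in Z. Already a fixed point.
Sat(EG A[ack U ¬ack]) = {Reset, Halt, Wait, Crit, Err, Grant, Done}
|Sat(EG A[ack U ¬ack])| = |{Reset, Halt, Wait, Crit, Err, Grant, Done}| = 7.

7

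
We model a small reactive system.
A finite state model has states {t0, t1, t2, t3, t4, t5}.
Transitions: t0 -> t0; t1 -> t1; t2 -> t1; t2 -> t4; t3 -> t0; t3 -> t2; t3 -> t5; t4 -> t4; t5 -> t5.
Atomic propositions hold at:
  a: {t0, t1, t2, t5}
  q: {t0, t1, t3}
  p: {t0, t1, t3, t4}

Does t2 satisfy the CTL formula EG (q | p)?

Sat(q | p) = {t0, t1, t3, t4}
EG (q | p): greatest fixpoint, start Z0 = {t0, t1, t3, t4}, keep only states in Sat with some successor in Z. Already a fixed point.
Sat(EG (q | p)) = {t0, t1, t3, t4}
t2 ∉ Sat(EG (q | p)) = {t0, t1, t3, t4}, so the formula does not hold at t2.

No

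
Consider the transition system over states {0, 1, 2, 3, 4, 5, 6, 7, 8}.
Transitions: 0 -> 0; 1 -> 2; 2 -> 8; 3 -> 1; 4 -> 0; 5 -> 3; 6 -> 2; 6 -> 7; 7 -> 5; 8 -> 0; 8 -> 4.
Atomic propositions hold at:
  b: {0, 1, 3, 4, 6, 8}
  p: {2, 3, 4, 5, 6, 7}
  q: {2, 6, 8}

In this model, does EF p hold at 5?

Yes

EF p: least fixpoint, start Z0 = {2, 3, 4, 5, 6, 7}, add states with some successor in Z. Z1 = {1, 2, 3, 4, 5, 6, 7, 8}; fixed.
Sat(EF p) = {1, 2, 3, 4, 5, 6, 7, 8}
5 ∈ Sat(EF p) = {1, 2, 3, 4, 5, 6, 7, 8}, so the formula holds at 5.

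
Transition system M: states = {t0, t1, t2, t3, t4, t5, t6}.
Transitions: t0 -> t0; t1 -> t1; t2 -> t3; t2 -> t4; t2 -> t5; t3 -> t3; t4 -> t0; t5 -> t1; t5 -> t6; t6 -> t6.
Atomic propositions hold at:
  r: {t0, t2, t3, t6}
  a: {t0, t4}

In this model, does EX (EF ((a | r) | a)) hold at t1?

Sat(a | r) = {t0, t2, t3, t4, t6}
Sat((a | r) | a) = {t0, t2, t3, t4, t6}
EF ((a | r) | a): least fixpoint, start Z0 = {t0, t2, t3, t4, t6}, add states with some successor in Z. Z1 = {t0, t2, t3, t4, t5, t6}; fixed.
Sat(EF ((a | r) | a)) = {t0, t2, t3, t4, t5, t6}
Sat(EX (EF ((a | r) | a))) = {s : some successor in {t0, t2, t3, t4, t5, t6}} = {t0, t2, t3, t4, t5, t6}
t1 ∉ Sat(EX (EF ((a | r) | a))) = {t0, t2, t3, t4, t5, t6}, so the formula does not hold at t1.

No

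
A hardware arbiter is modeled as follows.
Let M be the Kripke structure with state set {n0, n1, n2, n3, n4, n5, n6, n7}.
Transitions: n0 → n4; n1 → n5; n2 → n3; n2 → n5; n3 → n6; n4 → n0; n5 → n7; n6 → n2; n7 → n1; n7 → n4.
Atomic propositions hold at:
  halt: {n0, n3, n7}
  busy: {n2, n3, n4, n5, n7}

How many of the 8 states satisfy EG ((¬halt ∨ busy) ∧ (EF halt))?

6

Sat(¬halt) = {n1, n2, n4, n5, n6}
Sat(¬halt ∨ busy) = {n1, n2, n3, n4, n5, n6, n7}
EF halt: least fixpoint, start Z0 = {n0, n3, n7}, add states with some successor in Z. Z1 = {n0, n2, n3, n4, n5, n7}; Z2 = {n0, n1, n2, n3, n4, n5, n6, n7}; fixed.
Sat(EF halt) = {n0, n1, n2, n3, n4, n5, n6, n7}
Sat((¬halt ∨ busy) ∧ (EF halt)) = {n1, n2, n3, n4, n5, n6, n7}
EG ((¬halt ∨ busy) ∧ (EF halt)): greatest fixpoint, start Z0 = {n1, n2, n3, n4, n5, n6, n7}, keep only states in Sat with some successor in Z. Z1 = {n1, n2, n3, n5, n6, n7}; fixed.
Sat(EG ((¬halt ∨ busy) ∧ (EF halt))) = {n1, n2, n3, n5, n6, n7}
|Sat(EG ((¬halt ∨ busy) ∧ (EF halt)))| = |{n1, n2, n3, n5, n6, n7}| = 6.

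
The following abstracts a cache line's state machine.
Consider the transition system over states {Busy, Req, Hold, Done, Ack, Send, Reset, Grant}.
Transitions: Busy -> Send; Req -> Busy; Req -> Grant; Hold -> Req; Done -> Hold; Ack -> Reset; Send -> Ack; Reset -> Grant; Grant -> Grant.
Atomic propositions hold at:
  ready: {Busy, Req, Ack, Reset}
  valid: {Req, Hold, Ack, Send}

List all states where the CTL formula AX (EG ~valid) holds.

{Ack, Reset, Grant}

Sat(~valid) = {Busy, Done, Reset, Grant}
EG ~valid: greatest fixpoint, start Z0 = {Busy, Done, Reset, Grant}, keep only states in Sat with some successor in Z. Z1 = {Reset, Grant}; fixed.
Sat(EG ~valid) = {Reset, Grant}
Sat(AX (EG ~valid)) = {s : every successor in {Reset, Grant}} = {Ack, Reset, Grant}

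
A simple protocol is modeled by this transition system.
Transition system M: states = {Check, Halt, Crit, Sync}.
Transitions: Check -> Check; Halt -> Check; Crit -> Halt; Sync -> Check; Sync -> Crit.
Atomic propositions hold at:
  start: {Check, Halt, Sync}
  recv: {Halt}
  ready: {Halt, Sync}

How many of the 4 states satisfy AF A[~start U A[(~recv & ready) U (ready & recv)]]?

2

Sat(~start) = {Crit}
Sat(~recv) = {Check, Crit, Sync}
Sat(~recv & ready) = {Sync}
Sat(ready & recv) = {Halt}
A[(~recv & ready) U (ready & recv)]: least fixpoint, start Z0 = Sat((ready & recv)) = {Halt}, add states in Sat(~recv & ready) with every successor in Z. Already a fixed point.
Sat(A[(~recv & ready) U (ready & recv)]) = {Halt}
A[~start U A[(~recv & ready) U (ready & recv)]]: least fixpoint, start Z0 = Sat(A[(~recv & ready) U (ready & recv)]) = {Halt}, add states in Sat(~start) with every successor in Z. Z1 = {Halt, Crit}; fixed.
Sat(A[~start U A[(~recv & ready) U (ready & recv)]]) = {Halt, Crit}
AF A[~start U A[(~recv & ready) U (ready & recv)]]: least fixpoint, start Z0 = {Halt, Crit}, add states with every successor in Z. Already a fixed point.
Sat(AF A[~start U A[(~recv & ready) U (ready & recv)]]) = {Halt, Crit}
|Sat(AF A[~start U A[(~recv & ready) U (ready & recv)]])| = |{Halt, Crit}| = 2.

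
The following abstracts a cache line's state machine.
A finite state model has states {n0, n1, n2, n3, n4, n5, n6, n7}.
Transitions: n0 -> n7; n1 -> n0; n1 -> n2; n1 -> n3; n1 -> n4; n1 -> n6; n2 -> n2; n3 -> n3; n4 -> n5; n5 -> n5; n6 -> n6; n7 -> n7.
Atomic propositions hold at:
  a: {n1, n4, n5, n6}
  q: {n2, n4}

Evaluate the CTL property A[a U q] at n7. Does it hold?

A[a U q]: least fixpoint, start Z0 = Sat(q) = {n2, n4}, add states in Sat(a) with every successor in Z. Already a fixed point.
Sat(A[a U q]) = {n2, n4}
n7 ∉ Sat(A[a U q]) = {n2, n4}, so the formula does not hold at n7.

No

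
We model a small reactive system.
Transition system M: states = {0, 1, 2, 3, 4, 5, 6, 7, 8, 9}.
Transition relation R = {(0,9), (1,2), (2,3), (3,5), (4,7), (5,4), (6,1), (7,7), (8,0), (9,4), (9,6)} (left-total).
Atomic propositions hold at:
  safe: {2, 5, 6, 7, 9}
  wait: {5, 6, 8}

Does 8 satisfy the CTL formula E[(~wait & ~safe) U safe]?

No

Sat(~wait) = {0, 1, 2, 3, 4, 7, 9}
Sat(~safe) = {0, 1, 3, 4, 8}
Sat(~wait & ~safe) = {0, 1, 3, 4}
E[(~wait & ~safe) U safe]: least fixpoint, start Z0 = Sat(safe) = {2, 5, 6, 7, 9}, add states in Sat(~wait & ~safe) with some successor in Z. Z1 = {0, 1, 2, 3, 4, 5, 6, 7, 9}; fixed.
Sat(E[(~wait & ~safe) U safe]) = {0, 1, 2, 3, 4, 5, 6, 7, 9}
8 ∉ Sat(E[(~wait & ~safe) U safe]) = {0, 1, 2, 3, 4, 5, 6, 7, 9}, so the formula does not hold at 8.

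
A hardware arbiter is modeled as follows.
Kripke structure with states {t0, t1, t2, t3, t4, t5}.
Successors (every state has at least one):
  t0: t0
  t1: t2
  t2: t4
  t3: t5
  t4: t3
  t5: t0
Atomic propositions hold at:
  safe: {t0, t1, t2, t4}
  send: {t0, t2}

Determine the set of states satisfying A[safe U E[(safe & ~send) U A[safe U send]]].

{t0, t1, t2}

Sat(~send) = {t1, t3, t4, t5}
Sat(safe & ~send) = {t1, t4}
A[safe U send]: least fixpoint, start Z0 = Sat(send) = {t0, t2}, add states in Sat(safe) with every successor in Z. Z1 = {t0, t1, t2}; fixed.
Sat(A[safe U send]) = {t0, t1, t2}
E[(safe & ~send) U A[safe U send]]: least fixpoint, start Z0 = Sat(A[safe U send]) = {t0, t1, t2}, add states in Sat(safe & ~send) with some successor in Z. Already a fixed point.
Sat(E[(safe & ~send) U A[safe U send]]) = {t0, t1, t2}
A[safe U E[(safe & ~send) U A[safe U send]]]: least fixpoint, start Z0 = Sat(E[(safe & ~send) U A[safe U send]]) = {t0, t1, t2}, add states in Sat(safe) with every successor in Z. Already a fixed point.
Sat(A[safe U E[(safe & ~send) U A[safe U send]]]) = {t0, t1, t2}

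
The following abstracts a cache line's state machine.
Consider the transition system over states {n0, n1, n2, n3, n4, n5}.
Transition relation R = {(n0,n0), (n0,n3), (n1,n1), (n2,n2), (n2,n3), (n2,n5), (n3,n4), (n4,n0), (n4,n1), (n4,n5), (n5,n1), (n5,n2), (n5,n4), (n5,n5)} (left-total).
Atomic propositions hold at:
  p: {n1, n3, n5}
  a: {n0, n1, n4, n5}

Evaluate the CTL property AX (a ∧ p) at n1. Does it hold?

Yes

Sat(a ∧ p) = {n1, n5}
Sat(AX (a ∧ p)) = {s : every successor in {n1, n5}} = {n1}
n1 ∈ Sat(AX (a ∧ p)) = {n1}, so the formula holds at n1.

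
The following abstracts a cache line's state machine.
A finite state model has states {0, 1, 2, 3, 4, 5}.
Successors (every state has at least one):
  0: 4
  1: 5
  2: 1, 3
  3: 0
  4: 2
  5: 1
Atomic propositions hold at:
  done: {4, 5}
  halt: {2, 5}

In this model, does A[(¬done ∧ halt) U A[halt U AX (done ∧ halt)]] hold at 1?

Yes

Sat(¬done) = {0, 1, 2, 3}
Sat(¬done ∧ halt) = {2}
Sat(done ∧ halt) = {5}
Sat(AX (done ∧ halt)) = {s : every successor in {5}} = {1}
A[halt U AX (done ∧ halt)]: least fixpoint, start Z0 = Sat(AX (done ∧ halt)) = {1}, add states in Sat(halt) with every successor in Z. Z1 = {1, 5}; fixed.
Sat(A[halt U AX (done ∧ halt)]) = {1, 5}
A[(¬done ∧ halt) U A[halt U AX (done ∧ halt)]]: least fixpoint, start Z0 = Sat(A[halt U AX (done ∧ halt)]) = {1, 5}, add states in Sat(¬done ∧ halt) with every successor in Z. Already a fixed point.
Sat(A[(¬done ∧ halt) U A[halt U AX (done ∧ halt)]]) = {1, 5}
1 ∈ Sat(A[(¬done ∧ halt) U A[halt U AX (done ∧ halt)]]) = {1, 5}, so the formula holds at 1.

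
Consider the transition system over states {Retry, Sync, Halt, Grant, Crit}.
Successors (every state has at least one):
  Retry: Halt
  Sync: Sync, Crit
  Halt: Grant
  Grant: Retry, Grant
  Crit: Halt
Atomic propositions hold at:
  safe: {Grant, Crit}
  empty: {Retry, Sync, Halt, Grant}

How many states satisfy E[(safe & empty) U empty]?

4

Sat(safe & empty) = {Grant}
E[(safe & empty) U empty]: least fixpoint, start Z0 = Sat(empty) = {Retry, Sync, Halt, Grant}, add states in Sat(safe & empty) with some successor in Z. Already a fixed point.
Sat(E[(safe & empty) U empty]) = {Retry, Sync, Halt, Grant}
|Sat(E[(safe & empty) U empty])| = |{Retry, Sync, Halt, Grant}| = 4.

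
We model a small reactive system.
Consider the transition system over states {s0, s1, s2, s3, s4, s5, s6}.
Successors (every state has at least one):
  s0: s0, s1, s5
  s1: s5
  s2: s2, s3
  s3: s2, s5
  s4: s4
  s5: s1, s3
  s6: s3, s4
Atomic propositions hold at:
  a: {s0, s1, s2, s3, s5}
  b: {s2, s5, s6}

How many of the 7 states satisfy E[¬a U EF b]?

Sat(¬a) = {s4, s6}
EF b: least fixpoint, start Z0 = {s2, s5, s6}, add states with some successor in Z. Z1 = {s0, s1, s2, s3, s5, s6}; fixed.
Sat(EF b) = {s0, s1, s2, s3, s5, s6}
E[¬a U EF b]: least fixpoint, start Z0 = Sat(EF b) = {s0, s1, s2, s3, s5, s6}, add states in Sat(¬a) with some successor in Z. Already a fixed point.
Sat(E[¬a U EF b]) = {s0, s1, s2, s3, s5, s6}
|Sat(E[¬a U EF b])| = |{s0, s1, s2, s3, s5, s6}| = 6.

6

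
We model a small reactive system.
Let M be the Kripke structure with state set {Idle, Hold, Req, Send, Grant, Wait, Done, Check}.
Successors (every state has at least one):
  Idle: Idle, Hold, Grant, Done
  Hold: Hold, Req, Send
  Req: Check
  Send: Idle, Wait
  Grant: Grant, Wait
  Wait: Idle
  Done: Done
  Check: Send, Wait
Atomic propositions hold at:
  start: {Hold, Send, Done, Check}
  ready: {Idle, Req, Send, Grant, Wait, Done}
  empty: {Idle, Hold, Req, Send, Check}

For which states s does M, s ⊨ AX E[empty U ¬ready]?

Sat(¬ready) = {Hold, Check}
E[empty U ¬ready]: least fixpoint, start Z0 = Sat(¬ready) = {Hold, Check}, add states in Sat(empty) with some successor in Z. Z1 = {Idle, Hold, Req, Check}; Z2 = {Idle, Hold, Req, Send, Check}; fixed.
Sat(E[empty U ¬ready]) = {Idle, Hold, Req, Send, Check}
Sat(AX E[empty U ¬ready]) = {s : every successor in {Idle, Hold, Req, Send, Check}} = {Hold, Req, Wait}

{Hold, Req, Wait}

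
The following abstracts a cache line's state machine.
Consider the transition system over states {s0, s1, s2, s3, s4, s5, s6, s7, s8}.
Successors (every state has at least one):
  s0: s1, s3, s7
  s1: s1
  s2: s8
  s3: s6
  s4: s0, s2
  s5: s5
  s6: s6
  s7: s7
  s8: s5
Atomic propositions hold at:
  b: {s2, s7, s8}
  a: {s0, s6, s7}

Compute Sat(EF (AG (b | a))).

{s0, s3, s4, s6, s7}

Sat(b | a) = {s0, s2, s6, s7, s8}
AG (b | a): greatest fixpoint, start Z0 = {s0, s2, s6, s7, s8}, keep only states in Sat with every successor in Z. Z1 = {s2, s6, s7}; Z2 = {s6, s7}; fixed.
Sat(AG (b | a)) = {s6, s7}
EF (AG (b | a)): least fixpoint, start Z0 = {s6, s7}, add states with some successor in Z. Z1 = {s0, s3, s6, s7}; Z2 = {s0, s3, s4, s6, s7}; fixed.
Sat(EF (AG (b | a))) = {s0, s3, s4, s6, s7}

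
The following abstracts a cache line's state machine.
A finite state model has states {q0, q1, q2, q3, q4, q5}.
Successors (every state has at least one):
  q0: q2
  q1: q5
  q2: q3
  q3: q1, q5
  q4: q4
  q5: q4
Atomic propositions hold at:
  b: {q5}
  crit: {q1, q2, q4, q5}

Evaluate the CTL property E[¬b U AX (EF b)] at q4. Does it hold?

Sat(¬b) = {q0, q1, q2, q3, q4}
EF b: least fixpoint, start Z0 = {q5}, add states with some successor in Z. Z1 = {q1, q3, q5}; Z2 = {q1, q2, q3, q5}; Z3 = {q0, q1, q2, q3, q5}; fixed.
Sat(EF b) = {q0, q1, q2, q3, q5}
Sat(AX (EF b)) = {s : every successor in {q0, q1, q2, q3, q5}} = {q0, q1, q2, q3}
E[¬b U AX (EF b)]: least fixpoint, start Z0 = Sat(AX (EF b)) = {q0, q1, q2, q3}, add states in Sat(¬b) with some successor in Z. Already a fixed point.
Sat(E[¬b U AX (EF b)]) = {q0, q1, q2, q3}
q4 ∉ Sat(E[¬b U AX (EF b)]) = {q0, q1, q2, q3}, so the formula does not hold at q4.

No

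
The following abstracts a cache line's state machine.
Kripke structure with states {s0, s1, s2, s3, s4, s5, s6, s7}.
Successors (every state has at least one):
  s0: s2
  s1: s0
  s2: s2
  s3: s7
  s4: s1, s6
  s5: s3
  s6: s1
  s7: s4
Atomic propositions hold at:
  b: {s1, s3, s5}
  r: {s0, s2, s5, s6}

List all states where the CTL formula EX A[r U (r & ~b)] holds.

{s0, s1, s2, s4}

Sat(~b) = {s0, s2, s4, s6, s7}
Sat(r & ~b) = {s0, s2, s6}
A[r U (r & ~b)]: least fixpoint, start Z0 = Sat((r & ~b)) = {s0, s2, s6}, add states in Sat(r) with every successor in Z. Already a fixed point.
Sat(A[r U (r & ~b)]) = {s0, s2, s6}
Sat(EX A[r U (r & ~b)]) = {s : some successor in {s0, s2, s6}} = {s0, s1, s2, s4}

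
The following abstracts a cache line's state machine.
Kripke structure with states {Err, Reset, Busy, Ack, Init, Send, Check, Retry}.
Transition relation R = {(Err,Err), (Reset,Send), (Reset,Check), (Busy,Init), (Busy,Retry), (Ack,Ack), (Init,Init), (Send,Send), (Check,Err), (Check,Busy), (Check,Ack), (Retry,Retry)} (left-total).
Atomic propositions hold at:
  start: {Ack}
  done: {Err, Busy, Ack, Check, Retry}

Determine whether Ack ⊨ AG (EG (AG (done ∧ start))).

Sat(done ∧ start) = {Ack}
AG (done ∧ start): greatest fixpoint, start Z0 = {Ack}, keep only states in Sat with every successor in Z. Already a fixed point.
Sat(AG (done ∧ start)) = {Ack}
EG (AG (done ∧ start)): greatest fixpoint, start Z0 = {Ack}, keep only states in Sat with some successor in Z. Already a fixed point.
Sat(EG (AG (done ∧ start))) = {Ack}
AG (EG (AG (done ∧ start))): greatest fixpoint, start Z0 = {Ack}, keep only states in Sat with every successor in Z. Already a fixed point.
Sat(AG (EG (AG (done ∧ start)))) = {Ack}
Ack ∈ Sat(AG (EG (AG (done ∧ start)))) = {Ack}, so the formula holds at Ack.

Yes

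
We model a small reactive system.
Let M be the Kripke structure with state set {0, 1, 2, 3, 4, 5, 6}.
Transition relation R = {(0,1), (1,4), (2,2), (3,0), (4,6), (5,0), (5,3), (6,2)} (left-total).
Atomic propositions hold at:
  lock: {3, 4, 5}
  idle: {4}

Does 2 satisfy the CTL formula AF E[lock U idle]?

No

E[lock U idle]: least fixpoint, start Z0 = Sat(idle) = {4}, add states in Sat(lock) with some successor in Z. Already a fixed point.
Sat(E[lock U idle]) = {4}
AF E[lock U idle]: least fixpoint, start Z0 = {4}, add states with every successor in Z. Z1 = {1, 4}; Z2 = {0, 1, 4}; Z3 = {0, 1, 3, 4}; Z4 = {0, 1, 3, 4, 5}; fixed.
Sat(AF E[lock U idle]) = {0, 1, 3, 4, 5}
2 ∉ Sat(AF E[lock U idle]) = {0, 1, 3, 4, 5}, so the formula does not hold at 2.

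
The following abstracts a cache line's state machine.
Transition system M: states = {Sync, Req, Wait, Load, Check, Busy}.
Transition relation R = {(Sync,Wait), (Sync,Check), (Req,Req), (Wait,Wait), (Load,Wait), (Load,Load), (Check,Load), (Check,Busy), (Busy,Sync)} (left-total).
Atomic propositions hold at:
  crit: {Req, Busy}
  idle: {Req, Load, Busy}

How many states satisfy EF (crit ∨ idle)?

5

Sat(crit ∨ idle) = {Req, Load, Busy}
EF (crit ∨ idle): least fixpoint, start Z0 = {Req, Load, Busy}, add states with some successor in Z. Z1 = {Req, Load, Check, Busy}; Z2 = {Sync, Req, Load, Check, Busy}; fixed.
Sat(EF (crit ∨ idle)) = {Sync, Req, Load, Check, Busy}
|Sat(EF (crit ∨ idle))| = |{Sync, Req, Load, Check, Busy}| = 5.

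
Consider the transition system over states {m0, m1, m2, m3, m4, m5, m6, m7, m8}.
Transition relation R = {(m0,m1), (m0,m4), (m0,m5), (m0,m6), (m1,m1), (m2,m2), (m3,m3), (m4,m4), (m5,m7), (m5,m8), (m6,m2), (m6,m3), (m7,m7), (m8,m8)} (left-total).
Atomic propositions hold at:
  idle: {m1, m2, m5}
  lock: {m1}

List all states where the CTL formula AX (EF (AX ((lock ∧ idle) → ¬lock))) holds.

Sat(lock ∧ idle) = {m1}
Sat(¬lock) = {m0, m2, m3, m4, m5, m6, m7, m8}
Sat((lock ∧ idle) → ¬lock) = {m0, m2, m3, m4, m5, m6, m7, m8}
Sat(AX ((lock ∧ idle) → ¬lock)) = {s : every successor in {m0, m2, m3, m4, m5, m6, m7, m8}} = {m2, m3, m4, m5, m6, m7, m8}
EF (AX ((lock ∧ idle) → ¬lock)): least fixpoint, start Z0 = {m2, m3, m4, m5, m6, m7, m8}, add states with some successor in Z. Z1 = {m0, m2, m3, m4, m5, m6, m7, m8}; fixed.
Sat(EF (AX ((lock ∧ idle) → ¬lock))) = {m0, m2, m3, m4, m5, m6, m7, m8}
Sat(AX (EF (AX ((lock ∧ idle) → ¬lock)))) = {s : every successor in {m0, m2, m3, m4, m5, m6, m7, m8}} = {m2, m3, m4, m5, m6, m7, m8}

{m2, m3, m4, m5, m6, m7, m8}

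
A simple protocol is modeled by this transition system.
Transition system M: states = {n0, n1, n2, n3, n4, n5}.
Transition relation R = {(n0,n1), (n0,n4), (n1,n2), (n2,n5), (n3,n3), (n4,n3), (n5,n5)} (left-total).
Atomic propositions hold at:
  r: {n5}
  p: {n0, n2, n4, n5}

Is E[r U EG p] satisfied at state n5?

EG p: greatest fixpoint, start Z0 = {n0, n2, n4, n5}, keep only states in Sat with some successor in Z. Z1 = {n0, n2, n5}; Z2 = {n2, n5}; fixed.
Sat(EG p) = {n2, n5}
E[r U EG p]: least fixpoint, start Z0 = Sat(EG p) = {n2, n5}, add states in Sat(r) with some successor in Z. Already a fixed point.
Sat(E[r U EG p]) = {n2, n5}
n5 ∈ Sat(E[r U EG p]) = {n2, n5}, so the formula holds at n5.

Yes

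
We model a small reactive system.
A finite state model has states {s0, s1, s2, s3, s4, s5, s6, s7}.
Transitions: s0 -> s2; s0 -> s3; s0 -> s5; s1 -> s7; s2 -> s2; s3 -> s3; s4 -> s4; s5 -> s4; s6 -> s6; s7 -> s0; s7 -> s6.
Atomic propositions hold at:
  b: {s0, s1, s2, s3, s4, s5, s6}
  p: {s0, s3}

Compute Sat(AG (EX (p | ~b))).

{s3}

Sat(~b) = {s7}
Sat(p | ~b) = {s0, s3, s7}
Sat(EX (p | ~b)) = {s : some successor in {s0, s3, s7}} = {s0, s1, s3, s7}
AG (EX (p | ~b)): greatest fixpoint, start Z0 = {s0, s1, s3, s7}, keep only states in Sat with every successor in Z. Z1 = {s1, s3}; Z2 = {s3}; fixed.
Sat(AG (EX (p | ~b))) = {s3}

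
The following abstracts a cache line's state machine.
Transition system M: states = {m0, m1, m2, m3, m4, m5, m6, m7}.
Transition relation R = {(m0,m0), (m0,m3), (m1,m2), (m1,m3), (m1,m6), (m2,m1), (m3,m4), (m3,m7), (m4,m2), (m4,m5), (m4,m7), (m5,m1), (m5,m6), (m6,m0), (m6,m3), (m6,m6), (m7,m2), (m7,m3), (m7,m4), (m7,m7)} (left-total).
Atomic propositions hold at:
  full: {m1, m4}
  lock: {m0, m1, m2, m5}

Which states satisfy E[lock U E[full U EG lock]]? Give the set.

EG lock: greatest fixpoint, start Z0 = {m0, m1, m2, m5}, keep only states in Sat with some successor in Z. Already a fixed point.
Sat(EG lock) = {m0, m1, m2, m5}
E[full U EG lock]: least fixpoint, start Z0 = Sat(EG lock) = {m0, m1, m2, m5}, add states in Sat(full) with some successor in Z. Z1 = {m0, m1, m2, m4, m5}; fixed.
Sat(E[full U EG lock]) = {m0, m1, m2, m4, m5}
E[lock U E[full U EG lock]]: least fixpoint, start Z0 = Sat(E[full U EG lock]) = {m0, m1, m2, m4, m5}, add states in Sat(lock) with some successor in Z. Already a fixed point.
Sat(E[lock U E[full U EG lock]]) = {m0, m1, m2, m4, m5}

{m0, m1, m2, m4, m5}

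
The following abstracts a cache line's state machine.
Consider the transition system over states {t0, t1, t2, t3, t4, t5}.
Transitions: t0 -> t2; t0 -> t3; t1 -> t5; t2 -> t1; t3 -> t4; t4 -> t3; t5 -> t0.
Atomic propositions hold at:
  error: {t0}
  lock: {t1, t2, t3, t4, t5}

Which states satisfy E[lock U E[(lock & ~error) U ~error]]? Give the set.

Sat(~error) = {t1, t2, t3, t4, t5}
Sat(lock & ~error) = {t1, t2, t3, t4, t5}
E[(lock & ~error) U ~error]: least fixpoint, start Z0 = Sat(~error) = {t1, t2, t3, t4, t5}, add states in Sat(lock & ~error) with some successor in Z. Already a fixed point.
Sat(E[(lock & ~error) U ~error]) = {t1, t2, t3, t4, t5}
E[lock U E[(lock & ~error) U ~error]]: least fixpoint, start Z0 = Sat(E[(lock & ~error) U ~error]) = {t1, t2, t3, t4, t5}, add states in Sat(lock) with some successor in Z. Already a fixed point.
Sat(E[lock U E[(lock & ~error) U ~error]]) = {t1, t2, t3, t4, t5}

{t1, t2, t3, t4, t5}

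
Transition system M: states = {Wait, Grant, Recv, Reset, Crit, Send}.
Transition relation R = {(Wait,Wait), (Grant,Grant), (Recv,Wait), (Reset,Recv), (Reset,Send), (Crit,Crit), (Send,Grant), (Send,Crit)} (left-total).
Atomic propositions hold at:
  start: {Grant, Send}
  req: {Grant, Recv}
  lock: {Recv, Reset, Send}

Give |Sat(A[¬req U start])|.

2

Sat(¬req) = {Wait, Reset, Crit, Send}
A[¬req U start]: least fixpoint, start Z0 = Sat(start) = {Grant, Send}, add states in Sat(¬req) with every successor in Z. Already a fixed point.
Sat(A[¬req U start]) = {Grant, Send}
|Sat(A[¬req U start])| = |{Grant, Send}| = 2.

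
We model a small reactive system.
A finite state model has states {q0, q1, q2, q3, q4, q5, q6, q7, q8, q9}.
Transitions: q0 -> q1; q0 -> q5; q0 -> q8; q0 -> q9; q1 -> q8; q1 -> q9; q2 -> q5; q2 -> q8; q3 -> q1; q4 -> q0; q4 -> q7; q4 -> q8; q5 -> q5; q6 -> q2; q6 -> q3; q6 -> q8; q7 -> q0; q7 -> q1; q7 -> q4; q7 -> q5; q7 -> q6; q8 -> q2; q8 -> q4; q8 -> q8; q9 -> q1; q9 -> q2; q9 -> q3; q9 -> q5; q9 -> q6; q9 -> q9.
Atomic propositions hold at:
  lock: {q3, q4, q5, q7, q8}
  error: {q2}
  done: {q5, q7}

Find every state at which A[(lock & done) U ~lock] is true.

Sat(lock & done) = {q5, q7}
Sat(~lock) = {q0, q1, q2, q6, q9}
A[(lock & done) U ~lock]: least fixpoint, start Z0 = Sat(~lock) = {q0, q1, q2, q6, q9}, add states in Sat(lock & done) with every successor in Z. Already a fixed point.
Sat(A[(lock & done) U ~lock]) = {q0, q1, q2, q6, q9}

{q0, q1, q2, q6, q9}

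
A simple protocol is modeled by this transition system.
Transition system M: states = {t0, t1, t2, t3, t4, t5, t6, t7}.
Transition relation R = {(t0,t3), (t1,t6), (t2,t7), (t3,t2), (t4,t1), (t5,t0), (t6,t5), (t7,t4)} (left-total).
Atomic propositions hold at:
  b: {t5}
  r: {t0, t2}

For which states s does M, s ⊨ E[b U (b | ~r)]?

Sat(~r) = {t1, t3, t4, t5, t6, t7}
Sat(b | ~r) = {t1, t3, t4, t5, t6, t7}
E[b U (b | ~r)]: least fixpoint, start Z0 = Sat((b | ~r)) = {t1, t3, t4, t5, t6, t7}, add states in Sat(b) with some successor in Z. Already a fixed point.
Sat(E[b U (b | ~r)]) = {t1, t3, t4, t5, t6, t7}

{t1, t3, t4, t5, t6, t7}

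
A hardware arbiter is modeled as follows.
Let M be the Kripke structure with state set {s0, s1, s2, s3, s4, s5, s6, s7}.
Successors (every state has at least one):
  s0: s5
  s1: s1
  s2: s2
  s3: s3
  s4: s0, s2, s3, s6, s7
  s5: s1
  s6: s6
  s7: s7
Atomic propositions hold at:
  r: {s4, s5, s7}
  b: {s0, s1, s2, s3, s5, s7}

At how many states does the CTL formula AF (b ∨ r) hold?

Sat(b ∨ r) = {s0, s1, s2, s3, s4, s5, s7}
AF (b ∨ r): least fixpoint, start Z0 = {s0, s1, s2, s3, s4, s5, s7}, add states with every successor in Z. Already a fixed point.
Sat(AF (b ∨ r)) = {s0, s1, s2, s3, s4, s5, s7}
|Sat(AF (b ∨ r))| = |{s0, s1, s2, s3, s4, s5, s7}| = 7.

7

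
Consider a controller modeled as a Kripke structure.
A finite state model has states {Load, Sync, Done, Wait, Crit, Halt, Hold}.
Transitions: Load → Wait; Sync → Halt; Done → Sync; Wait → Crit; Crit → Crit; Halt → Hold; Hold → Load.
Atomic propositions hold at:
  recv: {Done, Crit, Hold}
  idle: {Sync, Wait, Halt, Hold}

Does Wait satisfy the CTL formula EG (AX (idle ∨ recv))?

Yes

Sat(idle ∨ recv) = {Sync, Done, Wait, Crit, Halt, Hold}
Sat(AX (idle ∨ recv)) = {s : every successor in {Sync, Done, Wait, Crit, Halt, Hold}} = {Load, Sync, Done, Wait, Crit, Halt}
EG (AX (idle ∨ recv)): greatest fixpoint, start Z0 = {Load, Sync, Done, Wait, Crit, Halt}, keep only states in Sat with some successor in Z. Z1 = {Load, Sync, Done, Wait, Crit}; Z2 = {Load, Done, Wait, Crit}; Z3 = {Load, Wait, Crit}; fixed.
Sat(EG (AX (idle ∨ recv))) = {Load, Wait, Crit}
Wait ∈ Sat(EG (AX (idle ∨ recv))) = {Load, Wait, Crit}, so the formula holds at Wait.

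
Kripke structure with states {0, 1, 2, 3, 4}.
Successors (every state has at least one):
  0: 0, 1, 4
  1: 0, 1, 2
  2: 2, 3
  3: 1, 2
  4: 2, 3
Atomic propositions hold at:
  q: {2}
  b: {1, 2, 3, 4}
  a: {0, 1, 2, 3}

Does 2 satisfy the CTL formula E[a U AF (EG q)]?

Yes

EG q: greatest fixpoint, start Z0 = {2}, keep only states in Sat with some successor in Z. Already a fixed point.
Sat(EG q) = {2}
AF (EG q): least fixpoint, start Z0 = {2}, add states with every successor in Z. Already a fixed point.
Sat(AF (EG q)) = {2}
E[a U AF (EG q)]: least fixpoint, start Z0 = Sat(AF (EG q)) = {2}, add states in Sat(a) with some successor in Z. Z1 = {1, 2, 3}; Z2 = {0, 1, 2, 3}; fixed.
Sat(E[a U AF (EG q)]) = {0, 1, 2, 3}
2 ∈ Sat(E[a U AF (EG q)]) = {0, 1, 2, 3}, so the formula holds at 2.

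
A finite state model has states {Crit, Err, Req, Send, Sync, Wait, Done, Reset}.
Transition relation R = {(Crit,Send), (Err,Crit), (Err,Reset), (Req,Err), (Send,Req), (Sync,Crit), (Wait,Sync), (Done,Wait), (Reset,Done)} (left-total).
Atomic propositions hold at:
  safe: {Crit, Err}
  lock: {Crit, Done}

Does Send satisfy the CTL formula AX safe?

Sat(AX safe) = {s : every successor in {Crit, Err}} = {Req, Sync}
Send ∉ Sat(AX safe) = {Req, Sync}, so the formula does not hold at Send.

No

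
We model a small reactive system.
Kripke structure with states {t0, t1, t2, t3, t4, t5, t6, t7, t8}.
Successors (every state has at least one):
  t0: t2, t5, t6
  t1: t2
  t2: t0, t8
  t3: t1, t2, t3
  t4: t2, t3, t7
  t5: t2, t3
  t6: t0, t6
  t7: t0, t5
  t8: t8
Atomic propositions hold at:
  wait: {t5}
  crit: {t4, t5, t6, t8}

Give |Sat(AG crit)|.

AG crit: greatest fixpoint, start Z0 = {t4, t5, t6, t8}, keep only states in Sat with every successor in Z. Z1 = {t8}; fixed.
Sat(AG crit) = {t8}
|Sat(AG crit)| = |{t8}| = 1.

1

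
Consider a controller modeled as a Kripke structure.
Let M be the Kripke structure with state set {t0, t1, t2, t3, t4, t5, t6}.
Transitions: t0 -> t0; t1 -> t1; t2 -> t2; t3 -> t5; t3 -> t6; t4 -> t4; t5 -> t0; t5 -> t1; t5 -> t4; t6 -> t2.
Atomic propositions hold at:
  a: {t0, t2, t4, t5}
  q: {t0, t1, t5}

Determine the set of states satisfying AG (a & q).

{t0}

Sat(a & q) = {t0, t5}
AG (a & q): greatest fixpoint, start Z0 = {t0, t5}, keep only states in Sat with every successor in Z. Z1 = {t0}; fixed.
Sat(AG (a & q)) = {t0}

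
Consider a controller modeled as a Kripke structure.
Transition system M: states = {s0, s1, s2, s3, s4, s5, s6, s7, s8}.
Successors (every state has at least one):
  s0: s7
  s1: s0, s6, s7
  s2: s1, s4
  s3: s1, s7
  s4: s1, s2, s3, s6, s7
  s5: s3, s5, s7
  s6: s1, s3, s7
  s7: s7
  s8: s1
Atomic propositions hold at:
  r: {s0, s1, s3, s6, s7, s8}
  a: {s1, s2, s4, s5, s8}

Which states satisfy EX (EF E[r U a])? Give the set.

E[r U a]: least fixpoint, start Z0 = Sat(a) = {s1, s2, s4, s5, s8}, add states in Sat(r) with some successor in Z. Z1 = {s1, s2, s3, s4, s5, s6, s8}; fixed.
Sat(E[r U a]) = {s1, s2, s3, s4, s5, s6, s8}
EF E[r U a]: least fixpoint, start Z0 = {s1, s2, s3, s4, s5, s6, s8}, add states with some successor in Z. Already a fixed point.
Sat(EF E[r U a]) = {s1, s2, s3, s4, s5, s6, s8}
Sat(EX (EF E[r U a])) = {s : some successor in {s1, s2, s3, s4, s5, s6, s8}} = {s1, s2, s3, s4, s5, s6, s8}

{s1, s2, s3, s4, s5, s6, s8}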